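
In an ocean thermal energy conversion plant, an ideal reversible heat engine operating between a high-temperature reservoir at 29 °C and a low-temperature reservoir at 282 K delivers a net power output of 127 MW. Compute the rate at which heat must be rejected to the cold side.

T_H = 29 °C → 29 + 273.15 = 302.15 K.
Carnot efficiency: η = 1 − T_C/T_H = 1 − 282.00/302.15 = 0.0667.
Since Q_C/Q_H = T_C/T_H and Q_H = W/η, Q_C = W·T_C/(T_H − T_C) = 127 × 282.00/20.15 = 1780 MW.

Q̇_C ≈ 1780 MW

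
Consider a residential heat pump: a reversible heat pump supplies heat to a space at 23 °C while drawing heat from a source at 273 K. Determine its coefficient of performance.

T_H = 23 °C → 23 + 273.15 = 296.15 K.
COP_HP = T_H/(T_H − T_C) = 296.15/(296.15 − 273.00) = 12.8.

COP_HP ≈ 12.8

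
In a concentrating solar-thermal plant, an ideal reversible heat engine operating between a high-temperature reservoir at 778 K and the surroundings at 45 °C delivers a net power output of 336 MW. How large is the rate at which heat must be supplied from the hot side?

Q̇_H ≈ 568 MW

T_C = 45 °C → 45 + 273.15 = 318.15 K.
For a reversible engine, η = 1 − T_C/T_H = 1 − 318.15/778.00 = 0.5911.
Q_H = W/η = 336/0.5911 = 568 MW.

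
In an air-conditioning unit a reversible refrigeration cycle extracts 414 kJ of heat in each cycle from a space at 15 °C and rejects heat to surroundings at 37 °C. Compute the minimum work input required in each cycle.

T_H = 37 °C → 37 + 273.15 = 310.15 K.
T_C = 15 °C → 15 + 273.15 = 288.15 K.
For a reversible refrigerator, COP_R = T_C/(T_H − T_C) = 288.15/22.00 = 13.0977.
W = Q_C/COP_R = 414/13.0977 = 31.61 kJ.

W_in ≈ 31.61 kJ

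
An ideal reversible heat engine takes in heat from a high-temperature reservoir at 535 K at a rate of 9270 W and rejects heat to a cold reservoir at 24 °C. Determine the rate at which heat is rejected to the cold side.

Q̇_C ≈ 5150 W

T_C = 24 °C → 24 + 273.15 = 297.15 K.
Since the cycle is reversible, η = 1 − T_C/T_H = 1 − 297.15/535.00 = 0.4446.
For a reversible cycle Q_C/Q_H = T_C/T_H, so Q_C = 9270 × 297.15/535.00 = 5150 W.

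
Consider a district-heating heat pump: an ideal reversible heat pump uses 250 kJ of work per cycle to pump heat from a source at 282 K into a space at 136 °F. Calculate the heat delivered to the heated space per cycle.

T_H = 136 °F → (136 − 32) × 5/9 = 57.78 °C = 330.93 K.
COP_HP = T_H/(T_H − T_C) = 330.93/48.93 = 6.7636.
Q_H = COP_HP · W = 6.7636 × 250 = 1690 kJ.

Q_H ≈ 1690 kJ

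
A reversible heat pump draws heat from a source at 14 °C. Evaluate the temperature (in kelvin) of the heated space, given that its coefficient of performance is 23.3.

T_C = 14 °C → 14 + 273.15 = 287.15 K.
COP_HP = T_H/(T_H − T_C) ⇒ T_H = T_C·COP_HP/(COP_HP − 1) = 287.15 × 23.3/(23.3 − 1) = 300 K.

T_H ≈ 300 K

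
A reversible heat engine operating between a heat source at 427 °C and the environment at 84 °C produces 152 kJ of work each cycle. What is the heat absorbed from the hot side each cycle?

Q_H ≈ 310.3 kJ

T_H = 427 °C → 427 + 273.15 = 700.15 K.
T_C = 84 °C → 84 + 273.15 = 357.15 K.
The Carnot efficiency is η = 1 − T_C/T_H = 1 − 357.15/700.15 = 0.4899.
Q_H = W/η = 152/0.4899 = 310.3 kJ.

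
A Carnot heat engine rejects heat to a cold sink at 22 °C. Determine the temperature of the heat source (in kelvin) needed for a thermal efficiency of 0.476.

T_C = 22 °C → 22 + 273.15 = 295.15 K.
From η = 1 − T_C/T_H, solving for T_H gives T_H = T_C/(1 − η) = 295.15/(1 − 0.476) = 563 K.

T_H ≈ 563 K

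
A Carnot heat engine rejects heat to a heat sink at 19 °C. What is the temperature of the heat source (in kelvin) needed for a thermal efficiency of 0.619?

T_H ≈ 766.8 K

T_C = 19 °C → 19 + 273.15 = 292.15 K.
From η = 1 − T_C/T_H, solving for T_H gives T_H = T_C/(1 − η) = 292.15/(1 − 0.619) = 766.8 K.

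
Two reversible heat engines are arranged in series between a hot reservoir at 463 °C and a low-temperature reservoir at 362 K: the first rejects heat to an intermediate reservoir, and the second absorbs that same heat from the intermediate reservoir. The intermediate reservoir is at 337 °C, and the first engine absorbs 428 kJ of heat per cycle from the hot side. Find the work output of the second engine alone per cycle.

W₂ ≈ 144.3 kJ

T_H = 463 °C → 463 + 273.15 = 736.15 K.
T_m = 337 °C → 337 + 273.15 = 610.15 K.
Heat entering the second stage: Q_m = Q_H·(T_m/T_H) = 428 × 610.15/736.15 = 354.7 kJ.
Second-stage efficiency η₂ = 1 − T_C/T_m = 1 − 362.00/610.15 = 0.4067, so W₂ = η₂·Q_m = 144.3 kJ.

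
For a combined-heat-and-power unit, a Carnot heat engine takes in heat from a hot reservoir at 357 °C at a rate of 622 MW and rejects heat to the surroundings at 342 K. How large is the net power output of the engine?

T_H = 357 °C → 357 + 273.15 = 630.15 K.
Carnot efficiency: η = 1 − T_C/T_H = 1 − 342.00/630.15 = 0.4573.
W = η·Q_H = 0.4573 × 622 = 284 MW.

Ẇ ≈ 284 MW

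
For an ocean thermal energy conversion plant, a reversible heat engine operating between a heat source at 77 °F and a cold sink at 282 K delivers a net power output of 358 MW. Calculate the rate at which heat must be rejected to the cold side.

T_H = 77 °F → (77 − 32) × 5/9 = 25.00 °C = 298.15 K.
η_rev = 1 − T_C/T_H = 1 − 282.00/298.15 = 0.0542.
Since Q_C/Q_H = T_C/T_H and Q_H = W/η, Q_C = W·T_C/(T_H − T_C) = 358 × 282.00/16.15 = 6250 MW.

Q̇_C ≈ 6250 MW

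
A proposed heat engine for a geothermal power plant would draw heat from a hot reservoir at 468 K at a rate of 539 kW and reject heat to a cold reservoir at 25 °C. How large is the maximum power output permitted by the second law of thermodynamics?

T_C = 25 °C → 25 + 273.15 = 298.15 K.
By the Carnot theorem, η_max = 1 − T_C/T_H = 1 − 298.15/468.00 = 0.3629.
W_max = η_max · Q_H = 0.3629 × 539 = 196 kW.

Ẇ_max ≈ 196 kW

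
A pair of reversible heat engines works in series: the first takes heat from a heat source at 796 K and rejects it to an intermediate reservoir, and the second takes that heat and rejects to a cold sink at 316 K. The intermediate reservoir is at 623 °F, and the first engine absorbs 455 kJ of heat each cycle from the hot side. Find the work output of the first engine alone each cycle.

T_m = 623 °F → (623 − 32) × 5/9 = 328.33 °C = 601.48 K.
First-stage efficiency η₁ = 1 − T_m/T_H = 1 − 601.48/796.00 = 0.2444.
W₁ = η₁·Q_H = 0.2444 × 455 = 111 kJ.

W₁ ≈ 111 kJ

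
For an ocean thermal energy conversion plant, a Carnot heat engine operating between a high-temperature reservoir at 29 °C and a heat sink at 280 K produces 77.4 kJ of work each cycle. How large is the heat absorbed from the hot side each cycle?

Q_H ≈ 1060 kJ

T_H = 29 °C → 29 + 273.15 = 302.15 K.
The Carnot efficiency is η = 1 − T_C/T_H = 1 − 280.00/302.15 = 0.0733.
Q_H = W/η = 77.4/0.0733 = 1060 kJ.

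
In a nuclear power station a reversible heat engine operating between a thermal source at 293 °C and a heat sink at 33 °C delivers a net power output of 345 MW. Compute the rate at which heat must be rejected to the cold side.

T_H = 293 °C → 293 + 273.15 = 566.15 K.
T_C = 33 °C → 33 + 273.15 = 306.15 K.
For a reversible engine, η = 1 − T_C/T_H = 1 − 306.15/566.15 = 0.4592.
Since Q_C/Q_H = T_C/T_H and Q_H = W/η, Q_C = W·T_C/(T_H − T_C) = 345 × 306.15/260.00 = 406 MW.

Q̇_C ≈ 406 MW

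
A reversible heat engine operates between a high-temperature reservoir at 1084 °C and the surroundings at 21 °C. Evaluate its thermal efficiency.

T_H = 1084 °C → 1084 + 273.15 = 1357.15 K.
T_C = 21 °C → 21 + 273.15 = 294.15 K.
For a reversible engine, η = 1 − T_C/T_H = 1 − 294.15/1357.15 = 0.783.

η ≈ 0.783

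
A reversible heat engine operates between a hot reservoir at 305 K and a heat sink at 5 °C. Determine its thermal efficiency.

η ≈ 0.08803

T_C = 5 °C → 5 + 273.15 = 278.15 K.
The Carnot efficiency is η = 1 − T_C/T_H = 1 − 278.15/305.00 = 0.08803.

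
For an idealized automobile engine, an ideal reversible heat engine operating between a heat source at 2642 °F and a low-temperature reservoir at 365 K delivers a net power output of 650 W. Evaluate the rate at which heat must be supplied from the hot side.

Q̇_H ≈ 825 W

T_H = 2642 °F → (2642 − 32) × 5/9 = 1450.00 °C = 1723.15 K.
The Carnot efficiency is η = 1 − T_C/T_H = 1 − 365.00/1723.15 = 0.7882.
Q_H = W/η = 650/0.7882 = 825 W.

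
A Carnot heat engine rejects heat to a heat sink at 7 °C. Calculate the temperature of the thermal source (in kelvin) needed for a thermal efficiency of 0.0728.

T_H ≈ 302.1 K

T_C = 7 °C → 7 + 273.15 = 280.15 K.
From η = 1 − T_C/T_H, solving for T_H gives T_H = T_C/(1 − η) = 280.15/(1 − 0.0728) = 302.1 K.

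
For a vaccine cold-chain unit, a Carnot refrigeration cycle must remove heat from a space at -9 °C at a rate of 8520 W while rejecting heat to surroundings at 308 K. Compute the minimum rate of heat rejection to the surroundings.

T_C = -9 °C → -9 + 273.15 = 264.15 K.
For a reversible cycle Q_H/Q_C = T_H/T_C, so Q_H = Q_C·T_H/T_C = 8520 × 308.00/264.15 = 9930 W.

Q̇_H ≈ 9930 W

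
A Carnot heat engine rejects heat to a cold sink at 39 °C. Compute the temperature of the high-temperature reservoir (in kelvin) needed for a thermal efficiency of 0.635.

T_C = 39 °C → 39 + 273.15 = 312.15 K.
From η = 1 − T_C/T_H, solving for T_H gives T_H = T_C/(1 − η) = 312.15/(1 − 0.635) = 855.2 K.

T_H ≈ 855.2 K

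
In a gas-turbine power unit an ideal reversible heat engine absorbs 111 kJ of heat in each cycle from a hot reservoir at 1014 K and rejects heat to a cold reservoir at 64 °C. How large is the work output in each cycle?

T_C = 64 °C → 64 + 273.15 = 337.15 K.
The Carnot efficiency is η = 1 − T_C/T_H = 1 − 337.15/1014.00 = 0.6675.
W = η·Q_H = 0.6675 × 111 = 74.1 kJ.

W ≈ 74.1 kJ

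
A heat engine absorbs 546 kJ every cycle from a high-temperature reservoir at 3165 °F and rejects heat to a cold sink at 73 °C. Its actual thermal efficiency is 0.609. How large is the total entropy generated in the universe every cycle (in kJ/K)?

ΔS_univ ≈ 0.346 kJ/K

T_H = 3165 °F → (3165 − 32) × 5/9 = 1740.56 °C = 2013.71 K.
T_C = 73 °C → 73 + 273.15 = 346.15 K.
W = η·Q_H = 0.609 × 546 = 332.5 kJ, so Q_C = Q_H − W = 213.5 kJ.
Entropy balance on the reservoirs: −Q_H/T_H = -0.2711 kJ/K, +Q_C/T_C = 0.6167 kJ/K.
ΔS_univ = −Q_H/T_H + Q_C/T_C = 0.346 kJ/K (> 0, since η = 0.609 < η_Carnot = 0.828).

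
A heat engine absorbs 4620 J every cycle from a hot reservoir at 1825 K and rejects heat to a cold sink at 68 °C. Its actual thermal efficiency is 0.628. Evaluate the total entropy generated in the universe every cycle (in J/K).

T_C = 68 °C → 68 + 273.15 = 341.15 K.
W = η·Q_H = 0.628 × 4620 = 2901 J, so Q_C = Q_H − W = 1719 J.
Reservoir entropy changes: ΔS_H = −Q_H/T_H = −4620/1825.00 = -2.532 J/K and ΔS_C = +Q_C/T_C = 1719/341.15 = 5.038 J/K.
ΔS_univ = −Q_H/T_H + Q_C/T_C = 2.506 J/K (> 0, since η = 0.628 < η_Carnot = 0.813).

ΔS_univ ≈ 2.506 J/K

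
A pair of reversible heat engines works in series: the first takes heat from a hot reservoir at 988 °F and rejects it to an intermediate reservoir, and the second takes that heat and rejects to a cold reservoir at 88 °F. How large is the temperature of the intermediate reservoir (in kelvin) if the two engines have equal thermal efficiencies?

T_m ≈ 495 K

T_H = 988 °F → (988 − 32) × 5/9 = 531.11 °C = 804.26 K.
T_C = 88 °F → (88 − 32) × 5/9 = 31.11 °C = 304.26 K.
Equal efficiencies require 1 − T_m/T_H = 1 − T_C/T_m, i.e. T_m/T_H = T_C/T_m, so T_m = √(T_H·T_C) = √(804.26 × 304.26) = 495 K.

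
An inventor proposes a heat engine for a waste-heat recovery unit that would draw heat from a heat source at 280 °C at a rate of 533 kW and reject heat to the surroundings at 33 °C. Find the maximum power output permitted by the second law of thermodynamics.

T_H = 280 °C → 280 + 273.15 = 553.15 K.
T_C = 33 °C → 33 + 273.15 = 306.15 K.
The second-law ceiling is the Carnot efficiency, η_max = 1 − T_C/T_H = 1 − 306.15/553.15 = 0.4465.
W_max = η_max · Q_H = 0.4465 × 533 = 238 kW.

Ẇ_max ≈ 238 kW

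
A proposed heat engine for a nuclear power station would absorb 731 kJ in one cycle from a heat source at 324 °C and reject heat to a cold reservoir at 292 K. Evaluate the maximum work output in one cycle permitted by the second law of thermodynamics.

W_max ≈ 374 kJ

T_H = 324 °C → 324 + 273.15 = 597.15 K.
The second-law ceiling is the Carnot efficiency, η_max = 1 − T_C/T_H = 1 − 292.00/597.15 = 0.5110.
W_max = η_max · Q_H = 0.5110 × 731 = 374 kJ.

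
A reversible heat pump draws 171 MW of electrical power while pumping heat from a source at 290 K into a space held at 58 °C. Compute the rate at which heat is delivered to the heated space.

Q̇_H ≈ 1380 MW

T_H = 58 °C → 58 + 273.15 = 331.15 K.
Reversible heating COP: COP_HP = T_H/(T_H − T_C) = 331.15/41.15 = 8.0474.
Q_H = COP_HP · W = 8.0474 × 171 = 1380 MW.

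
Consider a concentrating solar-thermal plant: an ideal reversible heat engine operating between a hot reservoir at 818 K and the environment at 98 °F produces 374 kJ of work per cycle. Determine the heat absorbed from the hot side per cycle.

Q_H ≈ 602 kJ

T_C = 98 °F → (98 − 32) × 5/9 = 36.67 °C = 309.82 K.
Since the cycle is reversible, η = 1 − T_C/T_H = 1 − 309.82/818.00 = 0.6213.
Q_H = W/η = 374/0.6213 = 602 kJ.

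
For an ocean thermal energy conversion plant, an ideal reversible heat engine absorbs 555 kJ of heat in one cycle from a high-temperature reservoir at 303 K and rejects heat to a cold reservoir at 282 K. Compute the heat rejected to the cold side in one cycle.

The Carnot efficiency is η = 1 − T_C/T_H = 1 − 282.00/303.00 = 0.0693.
For a reversible cycle Q_C/Q_H = T_C/T_H, so Q_C = 555 × 282.00/303.00 = 516.5 kJ.

Q_C ≈ 516.5 kJ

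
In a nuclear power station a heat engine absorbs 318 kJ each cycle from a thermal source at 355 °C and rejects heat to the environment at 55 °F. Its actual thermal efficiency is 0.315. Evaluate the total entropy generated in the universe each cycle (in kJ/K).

T_H = 355 °C → 355 + 273.15 = 628.15 K.
T_C = 55 °F → (55 − 32) × 5/9 = 12.78 °C = 285.93 K.
W = η·Q_H = 0.315 × 318 = 100.2 kJ, so Q_C = Q_H − W = 217.8 kJ.
Entropy balance on the reservoirs: −Q_H/T_H = -0.5062 kJ/K, +Q_C/T_C = 0.7618 kJ/K.
ΔS_univ = −Q_H/T_H + Q_C/T_C = 0.256 kJ/K (> 0, since η = 0.315 < η_Carnot = 0.545).

ΔS_univ ≈ 0.256 kJ/K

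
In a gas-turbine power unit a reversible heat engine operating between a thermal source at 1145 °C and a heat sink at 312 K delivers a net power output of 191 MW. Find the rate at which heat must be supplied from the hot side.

T_H = 1145 °C → 1145 + 273.15 = 1418.15 K.
Since the cycle is reversible, η = 1 − T_C/T_H = 1 − 312.00/1418.15 = 0.7800.
Q_H = W/η = 191/0.7800 = 244.9 MW.

Q̇_H ≈ 244.9 MW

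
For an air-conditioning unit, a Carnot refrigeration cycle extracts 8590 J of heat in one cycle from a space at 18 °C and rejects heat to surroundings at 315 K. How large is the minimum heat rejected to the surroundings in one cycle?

Q_H ≈ 9294 J

T_C = 18 °C → 18 + 273.15 = 291.15 K.
For a reversible cycle Q_H/Q_C = T_H/T_C, so Q_H = Q_C·T_H/T_C = 8590 × 315.00/291.15 = 9294 J.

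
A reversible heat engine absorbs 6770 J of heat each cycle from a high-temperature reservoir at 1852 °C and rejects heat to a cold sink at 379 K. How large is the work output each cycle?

T_H = 1852 °C → 1852 + 273.15 = 2125.15 K.
The Carnot efficiency is η = 1 − T_C/T_H = 1 − 379.00/2125.15 = 0.8217.
W = η·Q_H = 0.8217 × 6770 = 5560 J.

W ≈ 5560 J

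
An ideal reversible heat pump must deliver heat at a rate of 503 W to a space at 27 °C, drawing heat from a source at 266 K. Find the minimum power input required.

T_H = 27 °C → 27 + 273.15 = 300.15 K.
COP_HP = T_H/(T_H − T_C) = 300.15/34.15 = 8.7892.
W = Q_H/COP_HP = 503/8.7892 = 57.23 W.

Ẇ_in ≈ 57.23 W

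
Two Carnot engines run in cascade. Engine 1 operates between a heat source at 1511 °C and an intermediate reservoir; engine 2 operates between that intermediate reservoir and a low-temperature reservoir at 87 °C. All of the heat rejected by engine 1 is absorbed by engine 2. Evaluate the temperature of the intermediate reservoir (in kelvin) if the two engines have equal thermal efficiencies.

T_H = 1511 °C → 1511 + 273.15 = 1784.15 K.
T_C = 87 °C → 87 + 273.15 = 360.15 K.
Equal efficiencies require 1 − T_m/T_H = 1 − T_C/T_m, i.e. T_m/T_H = T_C/T_m, so T_m = √(T_H·T_C) = √(1784.15 × 360.15) = 802 K.

T_m ≈ 802 K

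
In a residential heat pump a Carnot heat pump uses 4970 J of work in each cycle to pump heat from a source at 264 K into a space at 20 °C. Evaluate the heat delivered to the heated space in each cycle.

T_H = 20 °C → 20 + 273.15 = 293.15 K.
Reversible heating COP: COP_HP = T_H/(T_H − T_C) = 293.15/29.15 = 10.0566.
Q_H = COP_HP · W = 10.0566 × 4970 = 50000 J.

Q_H ≈ 50000 J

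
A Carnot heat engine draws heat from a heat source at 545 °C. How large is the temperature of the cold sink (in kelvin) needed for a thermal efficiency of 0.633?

T_C ≈ 300.3 K

T_H = 545 °C → 545 + 273.15 = 818.15 K.
From η = 1 − T_C/T_H, T_C = T_H·(1 − η) = 818.15 × (1 − 0.633) = 300.3 K.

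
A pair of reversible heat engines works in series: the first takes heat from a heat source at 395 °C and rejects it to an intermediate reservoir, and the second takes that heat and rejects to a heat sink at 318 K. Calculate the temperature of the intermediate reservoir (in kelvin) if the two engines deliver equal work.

T_m ≈ 493 K

T_H = 395 °C → 395 + 273.15 = 668.15 K.
For reversible stages Q_m = Q_H·(T_m/T_H). Setting W₁ = Q_H(1 − T_m/T_H) equal to W₂ = Q_m(1 − T_C/T_m) = Q_H·(T_m − T_C)/T_H gives T_H − T_m = T_m − T_C, so T_m = (T_H + T_C)/2 = (668.15 + 318.00)/2 = 493 K.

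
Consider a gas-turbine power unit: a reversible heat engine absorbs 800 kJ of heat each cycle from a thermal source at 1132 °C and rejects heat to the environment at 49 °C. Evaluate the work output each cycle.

T_H = 1132 °C → 1132 + 273.15 = 1405.15 K.
T_C = 49 °C → 49 + 273.15 = 322.15 K.
The Carnot efficiency is η = 1 − T_C/T_H = 1 − 322.15/1405.15 = 0.7707.
W = η·Q_H = 0.7707 × 800 = 617 kJ.

W ≈ 617 kJ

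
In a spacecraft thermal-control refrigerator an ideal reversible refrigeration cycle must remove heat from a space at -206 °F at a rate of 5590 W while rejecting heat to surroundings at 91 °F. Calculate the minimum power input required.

Ẇ_in ≈ 6540 W

T_H = 91 °F → (91 − 32) × 5/9 = 32.78 °C = 305.93 K.
T_C = -206 °F → (-206 − 32) × 5/9 = -132.22 °C = 140.93 K.
The reversible coefficient of performance is COP_R = T_C/(T_H − T_C) = 140.93/165.00 = 0.8541.
W = Q_C/COP_R = 5590/0.8541 = 6540 W.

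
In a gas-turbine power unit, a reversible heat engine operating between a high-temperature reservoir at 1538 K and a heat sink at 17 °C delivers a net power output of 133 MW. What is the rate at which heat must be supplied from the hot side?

T_C = 17 °C → 17 + 273.15 = 290.15 K.
Carnot efficiency: η = 1 − T_C/T_H = 1 − 290.15/1538.00 = 0.8113.
Q_H = W/η = 133/0.8113 = 164 MW.

Q̇_H ≈ 164 MW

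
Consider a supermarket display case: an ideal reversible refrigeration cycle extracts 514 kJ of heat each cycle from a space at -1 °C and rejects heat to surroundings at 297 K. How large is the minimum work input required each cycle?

W_in ≈ 46.93 kJ

T_C = -1 °C → -1 + 273.15 = 272.15 K.
For a reversible refrigerator, COP_R = T_C/(T_H − T_C) = 272.15/24.85 = 10.9517.
W = Q_C/COP_R = 514/10.9517 = 46.93 kJ.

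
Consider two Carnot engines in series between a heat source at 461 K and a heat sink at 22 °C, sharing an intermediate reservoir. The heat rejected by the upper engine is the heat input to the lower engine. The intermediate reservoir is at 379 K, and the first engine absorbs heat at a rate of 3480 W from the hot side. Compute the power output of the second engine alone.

Ẇ₂ ≈ 633 W

T_C = 22 °C → 22 + 273.15 = 295.15 K.
Heat entering the second stage: Q_m = Q_H·(T_m/T_H) = 3480 × 379.00/461.00 = 2860 W.
Second-stage efficiency η₂ = 1 − T_C/T_m = 1 − 295.15/379.00 = 0.2212, so W₂ = η₂·Q_m = 633 W.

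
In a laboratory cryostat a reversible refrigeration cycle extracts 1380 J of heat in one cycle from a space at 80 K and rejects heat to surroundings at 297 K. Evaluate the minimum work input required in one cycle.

For a reversible refrigerator, COP_R = T_C/(T_H − T_C) = 80.00/217.00 = 0.3687.
W = Q_C/COP_R = 1380/0.3687 = 3740 J.

W_in ≈ 3740 J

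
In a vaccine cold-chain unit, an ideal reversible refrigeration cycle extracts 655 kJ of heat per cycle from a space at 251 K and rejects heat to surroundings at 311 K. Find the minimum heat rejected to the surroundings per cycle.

Q_H ≈ 812 kJ

For a reversible cycle Q_H/Q_C = T_H/T_C, so Q_H = Q_C·T_H/T_C = 655 × 311.00/251.00 = 812 kJ.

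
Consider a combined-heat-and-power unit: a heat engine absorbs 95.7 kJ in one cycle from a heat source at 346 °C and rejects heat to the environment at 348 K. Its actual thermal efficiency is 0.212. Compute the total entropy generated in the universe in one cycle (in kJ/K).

ΔS_univ ≈ 0.0621 kJ/K

T_H = 346 °C → 346 + 273.15 = 619.15 K.
W = η·Q_H = 0.212 × 95.7 = 20.29 kJ, so Q_C = Q_H − W = 75.41 kJ.
The hot reservoir loses entropy Q_H/T_H = 95.7/619.15 = 0.1546 kJ/K; the cold reservoir gains Q_C/T_C = 75.41/348.00 = 0.2167 kJ/K.
ΔS_univ = −Q_H/T_H + Q_C/T_C = 0.0621 kJ/K (> 0, since η = 0.212 < η_Carnot = 0.438).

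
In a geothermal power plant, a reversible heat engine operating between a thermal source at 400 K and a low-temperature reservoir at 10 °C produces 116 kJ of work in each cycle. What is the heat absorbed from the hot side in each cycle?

Q_H ≈ 397 kJ

T_C = 10 °C → 10 + 273.15 = 283.15 K.
The Carnot efficiency is η = 1 − T_C/T_H = 1 − 283.15/400.00 = 0.2921.
Q_H = W/η = 116/0.2921 = 397 kJ.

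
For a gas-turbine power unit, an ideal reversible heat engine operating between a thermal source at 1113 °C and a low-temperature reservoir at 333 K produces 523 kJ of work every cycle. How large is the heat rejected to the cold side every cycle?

T_H = 1113 °C → 1113 + 273.15 = 1386.15 K.
Carnot efficiency: η = 1 − T_C/T_H = 1 − 333.00/1386.15 = 0.7598.
Since Q_C/Q_H = T_C/T_H and Q_H = W/η, Q_C = W·T_C/(T_H − T_C) = 523 × 333.00/1053.15 = 165 kJ.

Q_C ≈ 165 kJ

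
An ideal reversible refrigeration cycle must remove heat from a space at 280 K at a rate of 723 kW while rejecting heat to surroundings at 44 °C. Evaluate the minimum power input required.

Ẇ_in ≈ 95.9 kW

T_H = 44 °C → 44 + 273.15 = 317.15 K.
For a reversible refrigerator, COP_R = T_C/(T_H − T_C) = 280.00/37.15 = 7.5370.
W = Q_C/COP_R = 723/7.5370 = 95.9 kW.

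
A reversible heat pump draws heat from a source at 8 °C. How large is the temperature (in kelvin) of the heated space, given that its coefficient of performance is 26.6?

T_H ≈ 292 K

T_C = 8 °C → 8 + 273.15 = 281.15 K.
COP_HP = T_H/(T_H − T_C) ⇒ T_H = T_C·COP_HP/(COP_HP − 1) = 281.15 × 26.6/(26.6 − 1) = 292 K.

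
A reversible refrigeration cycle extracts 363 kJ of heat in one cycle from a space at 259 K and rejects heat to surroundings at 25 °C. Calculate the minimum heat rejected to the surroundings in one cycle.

Q_H ≈ 417.9 kJ

T_H = 25 °C → 25 + 273.15 = 298.15 K.
For a reversible cycle Q_H/Q_C = T_H/T_C, so Q_H = Q_C·T_H/T_C = 363 × 298.15/259.00 = 417.9 kJ.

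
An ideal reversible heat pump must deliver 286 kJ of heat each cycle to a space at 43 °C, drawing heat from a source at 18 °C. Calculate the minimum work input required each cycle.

W_in ≈ 22.6 kJ

T_H = 43 °C → 43 + 273.15 = 316.15 K.
T_C = 18 °C → 18 + 273.15 = 291.15 K.
The Carnot heat-pump COP is COP_HP = T_H/(T_H − T_C) = 316.15/25.00 = 12.6460.
W = Q_H/COP_HP = 286/12.6460 = 22.6 kJ.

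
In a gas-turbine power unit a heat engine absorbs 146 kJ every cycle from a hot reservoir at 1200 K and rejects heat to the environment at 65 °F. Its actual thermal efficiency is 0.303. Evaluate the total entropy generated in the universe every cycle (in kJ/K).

ΔS_univ ≈ 0.227 kJ/K

T_C = 65 °F → (65 − 32) × 5/9 = 18.33 °C = 291.48 K.
W = η·Q_H = 0.303 × 146 = 44.24 kJ, so Q_C = Q_H − W = 101.8 kJ.
Entropy balance on the reservoirs: −Q_H/T_H = -0.1217 kJ/K, +Q_C/T_C = 0.3491 kJ/K.
ΔS_univ = −Q_H/T_H + Q_C/T_C = 0.227 kJ/K (> 0, since η = 0.303 < η_Carnot = 0.757).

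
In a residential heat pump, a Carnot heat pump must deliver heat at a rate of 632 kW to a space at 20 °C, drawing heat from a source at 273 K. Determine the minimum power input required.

Ẇ_in ≈ 43.4 kW

T_H = 20 °C → 20 + 273.15 = 293.15 K.
The Carnot heat-pump COP is COP_HP = T_H/(T_H − T_C) = 293.15/20.15 = 14.5484.
W = Q_H/COP_HP = 632/14.5484 = 43.4 kW.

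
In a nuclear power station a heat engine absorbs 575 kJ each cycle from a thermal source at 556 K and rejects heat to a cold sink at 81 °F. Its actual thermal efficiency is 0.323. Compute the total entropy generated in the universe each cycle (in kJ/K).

ΔS_univ ≈ 0.262 kJ/K

T_C = 81 °F → (81 − 32) × 5/9 = 27.22 °C = 300.37 K.
W = η·Q_H = 0.323 × 575 = 185.7 kJ, so Q_C = Q_H − W = 389.3 kJ.
The hot reservoir loses entropy Q_H/T_H = 575/556.00 = 1.034 kJ/K; the cold reservoir gains Q_C/T_C = 389.3/300.37 = 1.296 kJ/K.
ΔS_univ = −Q_H/T_H + Q_C/T_C = 0.262 kJ/K (> 0, since η = 0.323 < η_Carnot = 0.460).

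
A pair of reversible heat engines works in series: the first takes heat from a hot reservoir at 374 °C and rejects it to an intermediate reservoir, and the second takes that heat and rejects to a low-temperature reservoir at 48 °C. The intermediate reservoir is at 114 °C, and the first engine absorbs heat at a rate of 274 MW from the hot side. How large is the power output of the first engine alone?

T_H = 374 °C → 374 + 273.15 = 647.15 K.
T_C = 48 °C → 48 + 273.15 = 321.15 K.
T_m = 114 °C → 114 + 273.15 = 387.15 K.
First-stage efficiency η₁ = 1 − T_m/T_H = 1 − 387.15/647.15 = 0.4018.
W₁ = η₁·Q_H = 0.4018 × 274 = 110 MW.

Ẇ₁ ≈ 110 MW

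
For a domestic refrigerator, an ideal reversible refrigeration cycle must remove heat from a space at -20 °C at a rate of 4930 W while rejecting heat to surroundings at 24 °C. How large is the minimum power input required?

Ẇ_in ≈ 857 W

T_H = 24 °C → 24 + 273.15 = 297.15 K.
T_C = -20 °C → -20 + 273.15 = 253.15 K.
COP_R = T_C/(T_H − T_C) = 253.15/44.00 = 5.7534.
W = Q_C/COP_R = 4930/5.7534 = 857 W.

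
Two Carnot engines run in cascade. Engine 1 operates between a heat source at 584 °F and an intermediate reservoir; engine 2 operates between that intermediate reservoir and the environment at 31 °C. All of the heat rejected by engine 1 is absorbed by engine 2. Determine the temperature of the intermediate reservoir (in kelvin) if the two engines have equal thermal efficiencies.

T_H = 584 °F → (584 − 32) × 5/9 = 306.67 °C = 579.82 K.
T_C = 31 °C → 31 + 273.15 = 304.15 K.
Equal efficiencies require 1 − T_m/T_H = 1 − T_C/T_m, i.e. T_m/T_H = T_C/T_m, so T_m = √(T_H·T_C) = √(579.82 × 304.15) = 420 K.

T_m ≈ 420 K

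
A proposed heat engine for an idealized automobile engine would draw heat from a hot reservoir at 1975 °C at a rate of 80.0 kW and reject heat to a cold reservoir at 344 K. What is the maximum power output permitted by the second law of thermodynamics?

Ẇ_max ≈ 67.76 kW

T_H = 1975 °C → 1975 + 273.15 = 2248.15 K.
By the Carnot theorem, η_max = 1 − T_C/T_H = 1 − 344.00/2248.15 = 0.8470.
W_max = η_max · Q_H = 0.8470 × 80.0 = 67.76 kW.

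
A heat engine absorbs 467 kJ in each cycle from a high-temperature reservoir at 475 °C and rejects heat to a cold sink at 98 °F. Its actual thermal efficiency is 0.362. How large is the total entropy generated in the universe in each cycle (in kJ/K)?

ΔS_univ ≈ 0.337 kJ/K

T_H = 475 °C → 475 + 273.15 = 748.15 K.
T_C = 98 °F → (98 − 32) × 5/9 = 36.67 °C = 309.82 K.
W = η·Q_H = 0.362 × 467 = 169.1 kJ, so Q_C = Q_H − W = 297.9 kJ.
Reservoir entropy changes: ΔS_H = −Q_H/T_H = −467/748.15 = -0.6242 kJ/K and ΔS_C = +Q_C/T_C = 297.9/309.82 = 0.9617 kJ/K.
ΔS_univ = −Q_H/T_H + Q_C/T_C = 0.337 kJ/K (> 0, since η = 0.362 < η_Carnot = 0.586).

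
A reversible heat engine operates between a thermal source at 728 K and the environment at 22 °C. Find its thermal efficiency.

T_C = 22 °C → 22 + 273.15 = 295.15 K.
Since the cycle is reversible, η = 1 − T_C/T_H = 1 − 295.15/728.00 = 0.595.

η ≈ 0.595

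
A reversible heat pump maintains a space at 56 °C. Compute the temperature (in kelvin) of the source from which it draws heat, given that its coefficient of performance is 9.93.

T_C ≈ 296 K

T_H = 56 °C → 56 + 273.15 = 329.15 K.
COP_HP = T_H/(T_H − T_C) ⇒ T_C = T_H·(COP_HP − 1)/COP_HP = 329.15 × (9.93 − 1)/9.93 = 296 K.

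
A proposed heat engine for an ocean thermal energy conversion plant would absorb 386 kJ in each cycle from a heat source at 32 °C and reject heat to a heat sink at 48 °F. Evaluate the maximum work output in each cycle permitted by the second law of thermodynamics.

W_max ≈ 29.2 kJ

T_H = 32 °C → 32 + 273.15 = 305.15 K.
T_C = 48 °F → (48 − 32) × 5/9 = 8.89 °C = 282.04 K.
The second-law ceiling is the Carnot efficiency, η_max = 1 − T_C/T_H = 1 − 282.04/305.15 = 0.0757.
W_max = η_max · Q_H = 0.0757 × 386 = 29.2 kJ.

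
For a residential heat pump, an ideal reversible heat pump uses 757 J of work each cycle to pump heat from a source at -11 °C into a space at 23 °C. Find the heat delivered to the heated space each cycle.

T_H = 23 °C → 23 + 273.15 = 296.15 K.
T_C = -11 °C → -11 + 273.15 = 262.15 K.
For a reversible heat pump, COP_HP = T_H/(T_H − T_C) = 296.15/34.00 = 8.7103.
Q_H = COP_HP · W = 8.7103 × 757 = 6594 J.

Q_H ≈ 6594 J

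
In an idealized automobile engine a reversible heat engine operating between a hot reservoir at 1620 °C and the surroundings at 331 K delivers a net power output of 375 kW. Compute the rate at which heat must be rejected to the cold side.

Q̇_C ≈ 79.5 kW

T_H = 1620 °C → 1620 + 273.15 = 1893.15 K.
The Carnot efficiency is η = 1 − T_C/T_H = 1 − 331.00/1893.15 = 0.8252.
Since Q_C/Q_H = T_C/T_H and Q_H = W/η, Q_C = W·T_C/(T_H − T_C) = 375 × 331.00/1562.15 = 79.5 kW.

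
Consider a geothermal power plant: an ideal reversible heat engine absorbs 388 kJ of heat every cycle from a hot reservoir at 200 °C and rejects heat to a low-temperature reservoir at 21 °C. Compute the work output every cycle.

T_H = 200 °C → 200 + 273.15 = 473.15 K.
T_C = 21 °C → 21 + 273.15 = 294.15 K.
For a reversible engine, η = 1 − T_C/T_H = 1 − 294.15/473.15 = 0.3783.
W = η·Q_H = 0.3783 × 388 = 147 kJ.

W ≈ 147 kJ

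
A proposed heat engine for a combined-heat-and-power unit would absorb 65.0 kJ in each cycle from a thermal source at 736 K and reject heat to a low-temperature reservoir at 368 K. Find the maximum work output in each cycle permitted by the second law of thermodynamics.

W_max ≈ 32.5 kJ

No engine can exceed the Carnot limit: η_max = 1 − T_C/T_H = 1 − 368.00/736.00 = 0.5000.
W_max = η_max · Q_H = 0.5000 × 65.0 = 32.5 kJ.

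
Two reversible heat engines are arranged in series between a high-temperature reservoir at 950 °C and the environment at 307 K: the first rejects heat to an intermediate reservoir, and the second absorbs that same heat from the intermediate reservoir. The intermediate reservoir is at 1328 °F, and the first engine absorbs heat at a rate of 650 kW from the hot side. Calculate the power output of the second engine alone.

T_H = 950 °C → 950 + 273.15 = 1223.15 K.
T_m = 1328 °F → (1328 − 32) × 5/9 = 720.00 °C = 993.15 K.
Heat entering the second stage: Q_m = Q_H·(T_m/T_H) = 650 × 993.15/1223.15 = 528 kW.
Second-stage efficiency η₂ = 1 − T_C/T_m = 1 − 307.00/993.15 = 0.6909, so W₂ = η₂·Q_m = 365 kW.

Ẇ₂ ≈ 365 kW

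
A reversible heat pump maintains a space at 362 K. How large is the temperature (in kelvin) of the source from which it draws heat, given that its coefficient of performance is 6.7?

T_C ≈ 308.0 K

COP_HP = T_H/(T_H − T_C) ⇒ T_C = T_H·(COP_HP − 1)/COP_HP = 362.00 × (6.7 − 1)/6.7 = 308.0 K.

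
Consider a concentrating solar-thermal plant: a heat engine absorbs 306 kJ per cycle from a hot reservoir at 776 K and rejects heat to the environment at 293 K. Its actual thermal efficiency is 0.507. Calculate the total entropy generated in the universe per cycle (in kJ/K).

W = η·Q_H = 0.507 × 306 = 155.1 kJ, so Q_C = Q_H − W = 150.9 kJ.
Entropy balance on the reservoirs: −Q_H/T_H = -0.3943 kJ/K, +Q_C/T_C = 0.5149 kJ/K.
ΔS_univ = −Q_H/T_H + Q_C/T_C = 0.1205 kJ/K (> 0, since η = 0.507 < η_Carnot = 0.622).

ΔS_univ ≈ 0.1205 kJ/K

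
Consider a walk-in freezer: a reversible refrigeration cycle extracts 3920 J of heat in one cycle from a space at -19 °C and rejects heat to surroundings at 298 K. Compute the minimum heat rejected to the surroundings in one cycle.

Q_H ≈ 4600 J

T_C = -19 °C → -19 + 273.15 = 254.15 K.
For a reversible cycle Q_H/Q_C = T_H/T_C, so Q_H = Q_C·T_H/T_C = 3920 × 298.00/254.15 = 4600 J.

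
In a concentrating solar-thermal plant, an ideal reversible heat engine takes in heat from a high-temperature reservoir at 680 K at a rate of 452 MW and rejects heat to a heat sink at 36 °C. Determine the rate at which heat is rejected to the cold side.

Q̇_C ≈ 205.5 MW

T_C = 36 °C → 36 + 273.15 = 309.15 K.
Since the cycle is reversible, η = 1 − T_C/T_H = 1 − 309.15/680.00 = 0.5454.
For a reversible cycle Q_C/Q_H = T_C/T_H, so Q_C = 452 × 309.15/680.00 = 205.5 MW.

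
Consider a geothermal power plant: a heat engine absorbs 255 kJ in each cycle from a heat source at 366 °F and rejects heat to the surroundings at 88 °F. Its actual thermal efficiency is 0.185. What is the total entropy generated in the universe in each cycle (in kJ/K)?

T_H = 366 °F → (366 − 32) × 5/9 = 185.56 °C = 458.71 K.
T_C = 88 °F → (88 − 32) × 5/9 = 31.11 °C = 304.26 K.
W = η·Q_H = 0.185 × 255 = 47.17 kJ, so Q_C = Q_H − W = 207.8 kJ.
Reservoir entropy changes: ΔS_H = −Q_H/T_H = −255/458.71 = -0.5559 kJ/K and ΔS_C = +Q_C/T_C = 207.8/304.26 = 0.6830 kJ/K.
ΔS_univ = −Q_H/T_H + Q_C/T_C = 0.127 kJ/K (> 0, since η = 0.185 < η_Carnot = 0.337).

ΔS_univ ≈ 0.127 kJ/K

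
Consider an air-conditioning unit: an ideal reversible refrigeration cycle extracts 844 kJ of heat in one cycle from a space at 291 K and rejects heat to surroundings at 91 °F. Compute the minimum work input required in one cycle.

T_H = 91 °F → (91 − 32) × 5/9 = 32.78 °C = 305.93 K.
For a reversible refrigerator, COP_R = T_C/(T_H − T_C) = 291.00/14.93 = 19.4939.
W = Q_C/COP_R = 844/19.4939 = 43.3 kJ.

W_in ≈ 43.3 kJ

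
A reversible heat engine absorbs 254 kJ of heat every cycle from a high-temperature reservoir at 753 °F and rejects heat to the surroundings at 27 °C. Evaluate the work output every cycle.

T_H = 753 °F → (753 − 32) × 5/9 = 400.56 °C = 673.71 K.
T_C = 27 °C → 27 + 273.15 = 300.15 K.
Carnot efficiency: η = 1 − T_C/T_H = 1 − 300.15/673.71 = 0.5545.
W = η·Q_H = 0.5545 × 254 = 141 kJ.

W ≈ 141 kJ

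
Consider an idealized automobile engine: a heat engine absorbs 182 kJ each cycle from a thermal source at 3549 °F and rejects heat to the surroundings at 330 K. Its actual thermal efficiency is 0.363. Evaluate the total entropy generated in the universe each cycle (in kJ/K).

ΔS_univ ≈ 0.270 kJ/K

T_H = 3549 °F → (3549 − 32) × 5/9 = 1953.89 °C = 2227.04 K.
W = η·Q_H = 0.363 × 182 = 66.07 kJ, so Q_C = Q_H − W = 115.9 kJ.
Entropy balance on the reservoirs: −Q_H/T_H = -0.08172 kJ/K, +Q_C/T_C = 0.3513 kJ/K.
ΔS_univ = −Q_H/T_H + Q_C/T_C = 0.270 kJ/K (> 0, since η = 0.363 < η_Carnot = 0.852).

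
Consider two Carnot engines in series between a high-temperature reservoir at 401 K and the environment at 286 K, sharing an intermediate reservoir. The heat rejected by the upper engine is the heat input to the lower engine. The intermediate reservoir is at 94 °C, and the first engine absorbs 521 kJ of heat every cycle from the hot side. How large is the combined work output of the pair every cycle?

Two reversible stages in series are equivalent to a single Carnot engine between T_H and T_C, so η_total = 1 − T_C/T_H = 1 − 286.00/401.00 = 0.2868.
W_total = η_total · Q_H = 0.2868 × 521 = 149 kJ.

W_total ≈ 149 kJ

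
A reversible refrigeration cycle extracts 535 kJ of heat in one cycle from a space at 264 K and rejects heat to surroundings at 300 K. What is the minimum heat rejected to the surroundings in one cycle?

Q_H ≈ 608.0 kJ

For a reversible cycle Q_H/Q_C = T_H/T_C, so Q_H = Q_C·T_H/T_C = 535 × 300.00/264.00 = 608.0 kJ.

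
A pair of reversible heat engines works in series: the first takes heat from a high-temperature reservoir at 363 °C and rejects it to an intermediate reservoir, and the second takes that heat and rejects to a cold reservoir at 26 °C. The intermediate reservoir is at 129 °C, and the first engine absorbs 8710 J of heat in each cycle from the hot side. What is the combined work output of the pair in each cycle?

W_total ≈ 4610 J

T_H = 363 °C → 363 + 273.15 = 636.15 K.
T_C = 26 °C → 26 + 273.15 = 299.15 K.
Two reversible stages in series are equivalent to a single Carnot engine between T_H and T_C, so η_total = 1 − T_C/T_H = 1 − 299.15/636.15 = 0.5297.
W_total = η_total · Q_H = 0.5297 × 8710 = 4610 J.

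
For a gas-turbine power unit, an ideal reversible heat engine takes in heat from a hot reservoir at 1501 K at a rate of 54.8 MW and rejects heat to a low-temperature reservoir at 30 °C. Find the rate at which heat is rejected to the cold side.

Q̇_C ≈ 11.1 MW

T_C = 30 °C → 30 + 273.15 = 303.15 K.
Since the cycle is reversible, η = 1 − T_C/T_H = 1 − 303.15/1501.00 = 0.7980.
For a reversible cycle Q_C/Q_H = T_C/T_H, so Q_C = 54.8 × 303.15/1501.00 = 11.1 MW.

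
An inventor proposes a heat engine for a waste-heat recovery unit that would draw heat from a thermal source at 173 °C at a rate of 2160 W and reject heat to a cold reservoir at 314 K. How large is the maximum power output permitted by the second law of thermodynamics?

Ẇ_max ≈ 640 W

T_H = 173 °C → 173 + 273.15 = 446.15 K.
The upper bound on efficiency is η_max = 1 − T_C/T_H = 1 − 314.00/446.15 = 0.2962.
W_max = η_max · Q_H = 0.2962 × 2160 = 640 W.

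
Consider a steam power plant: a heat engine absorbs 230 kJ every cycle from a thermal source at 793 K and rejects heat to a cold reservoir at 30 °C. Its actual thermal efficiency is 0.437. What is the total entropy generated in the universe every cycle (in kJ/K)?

T_C = 30 °C → 30 + 273.15 = 303.15 K.
W = η·Q_H = 0.437 × 230 = 100.5 kJ, so Q_C = Q_H − W = 129.5 kJ.
The hot reservoir loses entropy Q_H/T_H = 230/793.00 = 0.2900 kJ/K; the cold reservoir gains Q_C/T_C = 129.5/303.15 = 0.4271 kJ/K.
ΔS_univ = −Q_H/T_H + Q_C/T_C = 0.137 kJ/K (> 0, since η = 0.437 < η_Carnot = 0.618).

ΔS_univ ≈ 0.137 kJ/K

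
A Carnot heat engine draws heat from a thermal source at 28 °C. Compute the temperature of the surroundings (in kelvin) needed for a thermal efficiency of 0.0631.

T_H = 28 °C → 28 + 273.15 = 301.15 K.
From η = 1 − T_C/T_H, T_C = T_H·(1 − η) = 301.15 × (1 − 0.0631) = 282 K.

T_C ≈ 282 K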